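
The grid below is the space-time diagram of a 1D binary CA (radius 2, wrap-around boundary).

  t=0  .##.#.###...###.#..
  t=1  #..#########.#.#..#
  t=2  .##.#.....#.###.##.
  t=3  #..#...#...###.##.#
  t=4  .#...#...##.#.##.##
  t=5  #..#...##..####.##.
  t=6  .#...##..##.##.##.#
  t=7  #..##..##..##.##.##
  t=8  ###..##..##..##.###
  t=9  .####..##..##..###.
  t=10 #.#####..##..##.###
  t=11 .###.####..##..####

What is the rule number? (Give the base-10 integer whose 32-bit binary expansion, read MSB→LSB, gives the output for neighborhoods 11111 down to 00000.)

1609223689

  nb #####: next=.  (t=1,i=5, bit31=0)
  nb ####.: next=#  (t=1,i=10, bit30=1)
  nb ###.#: next=.  (t=0,i=14, bit29=0)
  nb ###..: next=#  (t=0,i=8, bit28=1)
  nb ##.##: next=#  (t=2,i=15, bit27=1)
  nb ##.#.: next=#  (t=0,i=3, bit26=1)
  nb ##..#: next=#  (t=1,i=1, bit25=1)
  nb ##...: next=#  (t=0,i=9, bit24=1)
  nb #.###: next=#  (t=0,i=6, bit23=1)
  nb #.##.: next=#  (t=2,i=16, bit22=1)
  nb #.#.#: next=#  (t=0,i=4, bit21=1)
  nb #.#..: next=.  (t=0,i=16, bit20=0)
  nb #..##: next=#  (t=1,i=2, bit19=1)
  nb #..#.: next=.  (t=3,i=2, bit18=0)
  nb #...#: next=#  (t=0,i=10, bit17=1)
  nb #....: next=.  (t=2,i=6, bit16=0)
  nb .####: next=#  (t=1,i=4, bit15=1)
  nb .###.: next=#  (t=0,i=7, bit14=1)
  nb .##.#: next=.  (t=0,i=2, bit13=0)
  nb .##..: next=.  (t=1,i=0, bit12=0)
  nb .#.##: next=#  (t=0,i=5, bit11=1)
  nb .#.#.: next=#  (t=1,i=14, bit10=1)
  nb .#..#: next=#  (t=1,i=16, bit9=1)
  nb .#...: next=.  (t=0,i=17, bit8=0)
  nb ..###: next=.  (t=0,i=12, bit7=0)
  nb ..##.: next=.  (t=0,i=1, bit6=0)
  nb ..#.#: next=.  (t=2,i=10, bit5=0)
  nb ..#..: next=.  (t=3,i=3, bit4=0)
  nb ...##: next=#  (t=0,i=0, bit3=1)
  nb ...#.: next=.  (t=2,i=9, bit2=0)
  nb ....#: next=.  (t=2,i=8, bit1=0)
  nb .....: next=#  (t=2,i=7, bit0=1)
  bits 01011111111010101100111000001001 = 1609223689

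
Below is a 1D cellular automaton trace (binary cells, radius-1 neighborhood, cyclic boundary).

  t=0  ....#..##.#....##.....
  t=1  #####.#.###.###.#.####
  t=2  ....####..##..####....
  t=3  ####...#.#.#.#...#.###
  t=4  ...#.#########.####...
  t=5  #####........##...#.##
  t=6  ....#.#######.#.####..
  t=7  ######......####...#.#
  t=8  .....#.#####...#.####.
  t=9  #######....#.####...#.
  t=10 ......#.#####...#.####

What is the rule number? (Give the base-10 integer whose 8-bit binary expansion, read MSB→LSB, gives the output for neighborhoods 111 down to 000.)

  nb ###: next=.  (t=1,i=0, bit7=0)
  nb ##.: next=#  (t=0,i=8, bit6=1)
  nb #.#: next=#  (t=0,i=9, bit5=1)
  nb #..: next=.  (t=0,i=5, bit4=0)
  nb .##: next=.  (t=0,i=7, bit3=0)
  nb .#.: next=#  (t=0,i=4, bit2=1)
  nb ..#: next=#  (t=0,i=3, bit1=1)
  nb ...: next=#  (t=0,i=0, bit0=1)
  bits 01100111 = 103

103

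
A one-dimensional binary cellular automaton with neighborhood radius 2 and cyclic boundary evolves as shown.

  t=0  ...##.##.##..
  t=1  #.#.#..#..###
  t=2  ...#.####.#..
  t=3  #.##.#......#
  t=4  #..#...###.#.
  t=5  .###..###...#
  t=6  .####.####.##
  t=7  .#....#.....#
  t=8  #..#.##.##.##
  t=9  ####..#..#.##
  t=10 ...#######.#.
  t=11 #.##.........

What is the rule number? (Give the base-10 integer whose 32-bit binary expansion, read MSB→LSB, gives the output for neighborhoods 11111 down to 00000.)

  ##### -> .   bit 31 = 0  t=9,i=0
  ####. -> .   bit 30 = 0  t=1,i=12
  ###.# -> .   bit 29 = 0  t=1,i=0
  ###.. -> #   bit 28 = 1  t=5,i=3
  ##.## -> .   bit 27 = 0  t=0,i=5
  ##.#. -> .   bit 26 = 0  t=1,i=1
  ##..# -> #   bit 25 = 1  t=5,i=4
  ##... -> #   bit 24 = 1  t=0,i=11
  #.### -> #   bit 23 = 1  t=2,i=5
  #.##. -> .   bit 22 = 0  t=0,i=6
  #.#.# -> .   bit 21 = 0  t=1,i=2
  #.#.. -> .   bit 20 = 0  t=1,i=4
  #..## -> .   bit 19 = 0  t=1,i=9
  #..#. -> #   bit 18 = 1  t=1,i=6
  #...# -> .   bit 17 = 0  t=4,i=5
  #.... -> #   bit 16 = 1  t=0,i=12
  .#### -> .   bit 15 = 0  t=1,i=11
  .###. -> #   bit 14 = 1  t=4,i=8
  .##.# -> #   bit 13 = 1  t=0,i=4
  .##.. -> #   bit 12 = 1  t=0,i=10
  .#.## -> .   bit 11 = 0  t=2,i=4
  .#.#. -> #   bit 10 = 1  t=1,i=3
  .#..# -> #   bit 9 = 1  t=1,i=5
  .#... -> .   bit 8 = 0  t=2,i=11
  ..### -> #   bit 7 = 1  t=1,i=10
  ..##. -> .   bit 6 = 0  t=0,i=3
  ..#.# -> #   bit 5 = 1  t=2,i=3
  ..#.. -> #   bit 4 = 1  t=1,i=7
  ...## -> #   bit 3 = 1  t=0,i=2
  ...#. -> #   bit 2 = 1  t=2,i=2
  ....# -> .   bit 1 = 0  t=0,i=1
  ..... -> #   bit 0 = 1  t=0,i=0
  bits 00010011100001010111011010111101 = 327513789

327513789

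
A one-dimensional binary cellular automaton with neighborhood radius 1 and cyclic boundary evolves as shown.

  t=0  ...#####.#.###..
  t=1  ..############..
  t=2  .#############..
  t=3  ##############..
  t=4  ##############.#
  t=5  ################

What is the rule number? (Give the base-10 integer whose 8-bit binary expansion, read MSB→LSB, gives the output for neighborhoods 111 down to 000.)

238

  nb ###: next=#  (t=0,i=4, bit7=1)
  nb ##.: next=#  (t=0,i=7, bit6=1)
  nb #.#: next=#  (t=0,i=8, bit5=1)
  nb #..: next=.  (t=0,i=14, bit4=0)
  nb .##: next=#  (t=0,i=3, bit3=1)
  nb .#.: next=#  (t=0,i=9, bit2=1)
  nb ..#: next=#  (t=0,i=2, bit1=1)
  nb ...: next=.  (t=0,i=0, bit0=0)
  bits 11101110 = 238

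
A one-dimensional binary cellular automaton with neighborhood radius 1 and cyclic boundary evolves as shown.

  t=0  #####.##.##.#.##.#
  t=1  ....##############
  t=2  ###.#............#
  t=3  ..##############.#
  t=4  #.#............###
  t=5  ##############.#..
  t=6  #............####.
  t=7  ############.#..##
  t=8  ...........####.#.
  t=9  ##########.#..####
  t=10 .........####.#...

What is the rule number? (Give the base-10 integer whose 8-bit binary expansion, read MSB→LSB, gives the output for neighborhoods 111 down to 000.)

125

  [7] ### => .  t=0,i=0
  [6] ##. => #  t=0,i=4
  [5] #.# => #  t=0,i=5
  [4] #.. => #  t=1,i=0
  [3] .## => #  t=0,i=6
  [2] .#. => #  t=0,i=12
  [1] ..# => .  t=1,i=3
  [0] ... => #  t=1,i=1
  bits 01111101 = 125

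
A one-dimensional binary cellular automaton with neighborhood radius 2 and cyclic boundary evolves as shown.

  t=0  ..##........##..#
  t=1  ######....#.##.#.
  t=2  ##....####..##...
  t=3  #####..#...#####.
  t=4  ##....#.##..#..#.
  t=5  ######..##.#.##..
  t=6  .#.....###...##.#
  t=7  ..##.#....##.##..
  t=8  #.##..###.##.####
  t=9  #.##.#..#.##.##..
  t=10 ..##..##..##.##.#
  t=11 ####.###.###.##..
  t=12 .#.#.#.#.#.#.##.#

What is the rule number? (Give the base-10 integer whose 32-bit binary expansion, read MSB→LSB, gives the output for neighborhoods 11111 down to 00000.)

  ##### -> .   bit 31 = 0  t=1,i=2
  ####. -> .   bit 30 = 0  t=1,i=4
  ###.# -> #   bit 29 = 1  t=3,i=15
  ###.. -> .   bit 28 = 0  t=1,i=5
  ##.## -> .   bit 27 = 0  t=3,i=16
  ##.#. -> .   bit 26 = 0  t=1,i=14
  ##..# -> .   bit 25 = 0  t=0,i=14
  ##... -> #   bit 24 = 1  t=0,i=4
  #.### -> #   bit 23 = 1  t=1,i=0
  #.##. -> #   bit 22 = 1  t=1,i=12
  #.#.# -> .   bit 21 = 0  t=1,i=15
  #.#.. -> .   bit 20 = 0  t=6,i=1
  #..## -> #   bit 19 = 1  t=0,i=1
  #..#. -> #   bit 18 = 1  t=0,i=15
  #...# -> #   bit 17 = 1  t=2,i=15
  #.... -> #   bit 16 = 1  t=0,i=5
  .#### -> #   bit 15 = 1  t=1,i=1
  .###. -> .   bit 14 = 0  t=6,i=8
  .##.# -> #   bit 13 = 1  t=1,i=13
  .##.. -> #   bit 12 = 1  t=0,i=3
  .#.## -> .   bit 11 = 0  t=1,i=11
  .#.#. -> .   bit 10 = 0  t=6,i=0
  .#..# -> #   bit 9 = 1  t=0,i=0
  .#... -> #   bit 8 = 1  t=3,i=8
  ..### -> .   bit 7 = 0  t=2,i=6
  ..##. -> #   bit 6 = 1  t=0,i=2
  ..#.# -> .   bit 5 = 0  t=1,i=10
  ..#.. -> .   bit 4 = 0  t=0,i=16
  ...## -> .   bit 3 = 0  t=0,i=11
  ...#. -> #   bit 2 = 1  t=1,i=9
  ....# -> #   bit 1 = 1  t=0,i=10
  ..... -> .   bit 0 = 0  t=0,i=6
  bits 00100001110011111011001101000110 = 567259974

567259974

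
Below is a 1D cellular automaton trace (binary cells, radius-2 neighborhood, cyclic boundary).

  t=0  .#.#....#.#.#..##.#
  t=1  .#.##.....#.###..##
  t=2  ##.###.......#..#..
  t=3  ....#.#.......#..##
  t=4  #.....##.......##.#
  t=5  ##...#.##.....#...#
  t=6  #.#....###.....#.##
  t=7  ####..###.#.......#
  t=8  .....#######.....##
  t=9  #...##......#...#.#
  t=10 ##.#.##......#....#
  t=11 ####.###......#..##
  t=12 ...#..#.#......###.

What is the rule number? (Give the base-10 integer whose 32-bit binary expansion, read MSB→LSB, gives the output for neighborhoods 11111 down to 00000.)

628642696

  #####|.  b31=0 t=7,i=1
  ####.|.  b30=0 t=7,i=2
  ###.#|#  b29=1 t=6,i=0
  ###..|.  b28=0 t=1,i=14
  ##.##|.  b27=0 t=2,i=2
  ##.#.|#  b26=1 t=0,i=17
  ##..#|.  b25=0 t=1,i=15
  ##...|#  b24=1 t=1,i=5
  #.###|.  b23=0 t=1,i=12
  #.##.|#  b22=1 t=1,i=3
  #.#.#|#  b21=1 t=0,i=1
  #.#..|#  b20=1 t=0,i=3
  #..##|#  b19=1 t=0,i=14
  #..#.|.  b18=0 t=2,i=15
  #...#|.  b17=0 t=5,i=3
  #....|.  b16=0 t=0,i=5
  .####|.  b15=0 t=7,i=0
  .###.|#  b14=1 t=1,i=13
  .##.#|.  b13=0 t=0,i=16
  .##..|#  b12=1 t=1,i=4
  .#.##|.  b11=0 t=1,i=2
  .#.#.|.  b10=0 t=0,i=0
  .#..#|#  b9=1 t=0,i=13
  .#...|#  b8=1 t=0,i=4
  ..###|#  b7=1 t=5,i=18
  ..##.|.  b6=0 t=0,i=15
  ..#.#|.  b5=0 t=0,i=8
  ..#..|.  b4=0 t=2,i=13
  ...##|#  b3=1 t=4,i=5
  ...#.|.  b2=0 t=0,i=7
  ....#|.  b1=0 t=0,i=6
  .....|.  b0=0 t=1,i=7
  bits 00100101011110000101001110001000 = 628642696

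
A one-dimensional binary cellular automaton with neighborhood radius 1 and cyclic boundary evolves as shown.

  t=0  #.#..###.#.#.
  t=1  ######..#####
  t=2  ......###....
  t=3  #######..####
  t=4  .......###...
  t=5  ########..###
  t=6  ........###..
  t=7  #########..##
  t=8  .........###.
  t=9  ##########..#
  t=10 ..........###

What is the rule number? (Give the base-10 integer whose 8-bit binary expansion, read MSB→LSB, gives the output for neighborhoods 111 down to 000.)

  [7] ### => .  t=0,i=6
  [6] ##. => .  t=0,i=7
  [5] #.# => #  t=0,i=1
  [4] #.. => #  t=0,i=3
  [3] .## => #  t=0,i=5
  [2] .#. => #  t=0,i=0
  [1] ..# => #  t=0,i=4
  [0] ... => #  t=2,i=0
  bits 00111111 = 63

63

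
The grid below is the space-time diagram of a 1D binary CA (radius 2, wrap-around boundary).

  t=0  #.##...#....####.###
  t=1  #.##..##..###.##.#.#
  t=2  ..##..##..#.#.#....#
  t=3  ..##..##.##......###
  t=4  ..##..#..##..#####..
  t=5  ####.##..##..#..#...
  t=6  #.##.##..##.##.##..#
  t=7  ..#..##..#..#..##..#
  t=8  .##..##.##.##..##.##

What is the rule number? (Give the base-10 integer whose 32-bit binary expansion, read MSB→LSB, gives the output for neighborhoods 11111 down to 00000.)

  #####|.  b31=0 t=4,i=15
  ####.|#  b30=1 t=0,i=14
  ###.#|#  b29=1 t=0,i=0
  ###..|.  b28=0 t=3,i=19
  ##.##|.  b27=0 t=0,i=1
  ##.#.|.  b26=0 t=1,i=16
  ##..#|.  b25=0 t=1,i=4
  ##...|.  b24=0 t=0,i=4
  #.###|#  b23=1 t=0,i=17
  #.##.|#  b22=1 t=0,i=2
  #.#.#|.  b21=0 t=1,i=17
  #.#..|.  b20=0 t=2,i=14
  #..##|.  b19=0 t=1,i=5
  #..#.|#  b18=1 t=2,i=9
  #...#|.  b17=0 t=0,i=5
  #....|.  b16=0 t=0,i=9
  .####|.  b15=0 t=0,i=13
  .###.|.  b14=0 t=1,i=11
  .##.#|.  b13=0 t=1,i=0
  .##..|#  b12=1 t=0,i=3
  .#.##|.  b11=0 t=1,i=18
  .#.#.|.  b10=0 t=2,i=11
  .#..#|.  b9=0 t=2,i=0
  .#...|.  b8=0 t=0,i=8
  ..###|#  b7=1 t=0,i=12
  ..##.|#  b6=1 t=1,i=6
  ..#.#|#  b5=1 t=2,i=10
  ..#..|#  b4=1 t=0,i=7
  ...##|#  b3=1 t=0,i=11
  ...#.|#  b2=1 t=0,i=6
  ....#|#  b1=1 t=0,i=10
  .....|#  b0=1 t=3,i=13
  bits 01100000110001000001000011111111 = 1623462143

1623462143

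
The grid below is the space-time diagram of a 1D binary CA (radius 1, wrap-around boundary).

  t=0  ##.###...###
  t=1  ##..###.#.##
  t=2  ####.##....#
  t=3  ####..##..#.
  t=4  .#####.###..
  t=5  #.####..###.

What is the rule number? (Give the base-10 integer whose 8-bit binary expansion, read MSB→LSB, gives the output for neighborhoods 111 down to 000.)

210

  nb ###: next=#  (t=0,i=0, bit7=1)
  nb ##.: next=#  (t=0,i=1, bit6=1)
  nb #.#: next=.  (t=0,i=2, bit5=0)
  nb #..: next=#  (t=0,i=6, bit4=1)
  nb .##: next=.  (t=0,i=3, bit3=0)
  nb .#.: next=.  (t=1,i=8, bit2=0)
  nb ..#: next=#  (t=0,i=8, bit1=1)
  nb ...: next=.  (t=0,i=7, bit0=0)
  bits 11010010 = 210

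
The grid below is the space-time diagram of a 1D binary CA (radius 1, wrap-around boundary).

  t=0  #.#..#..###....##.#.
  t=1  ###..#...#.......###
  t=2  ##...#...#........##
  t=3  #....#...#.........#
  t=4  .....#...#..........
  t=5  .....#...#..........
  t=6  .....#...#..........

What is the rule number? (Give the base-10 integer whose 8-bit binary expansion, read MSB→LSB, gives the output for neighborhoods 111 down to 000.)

164

  [7] ### => #  t=0,i=9
  [6] ##. => .  t=0,i=10
  [5] #.# => #  t=0,i=1
  [4] #.. => .  t=0,i=3
  [3] .## => .  t=0,i=8
  [2] .#. => #  t=0,i=0
  [1] ..# => .  t=0,i=4
  [0] ... => .  t=0,i=12
  bits 10100100 = 164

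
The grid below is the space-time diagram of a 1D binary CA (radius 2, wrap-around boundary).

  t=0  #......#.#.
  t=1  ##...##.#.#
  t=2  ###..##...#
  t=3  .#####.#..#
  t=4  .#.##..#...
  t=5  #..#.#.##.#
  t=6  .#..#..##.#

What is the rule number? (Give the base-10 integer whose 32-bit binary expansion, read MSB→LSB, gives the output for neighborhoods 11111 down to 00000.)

3554174422

  ##### -> #   bit 31 = 1  t=3,i=3
  ####. -> #   bit 30 = 1  t=2,i=1
  ###.# -> .   bit 29 = 0  t=3,i=5
  ###.. -> #   bit 28 = 1  t=1,i=1
  ##.## -> .   bit 27 = 0  t=5,i=9
  ##.#. -> .   bit 26 = 0  t=1,i=7
  ##..# -> #   bit 25 = 1  t=2,i=3
  ##... -> #   bit 24 = 1  t=1,i=2
  #.### -> #   bit 23 = 1  t=1,i=10
  #.##. -> #   bit 22 = 1  t=4,i=3
  #.#.# -> .   bit 21 = 0  t=0,i=9
  #.#.. -> #   bit 20 = 1  t=0,i=0
  #..## -> #   bit 19 = 1  t=2,i=4
  #..#. -> .   bit 18 = 0  t=3,i=9
  #...# -> .   bit 17 = 0  t=1,i=3
  #.... -> .   bit 16 = 0  t=0,i=2
  .#### -> .   bit 15 = 0  t=2,i=0
  .###. -> #   bit 14 = 1  t=1,i=0
  .##.# -> #   bit 13 = 1  t=1,i=6
  .##.. -> .   bit 12 = 0  t=2,i=6
  .#.## -> .   bit 11 = 0  t=1,i=9
  .#.#. -> #   bit 10 = 1  t=0,i=8
  .#..# -> .   bit 9 = 0  t=3,i=8
  .#... -> #   bit 8 = 1  t=0,i=1
  ..### -> #   bit 7 = 1  t=2,i=10
  ..##. -> #   bit 6 = 1  t=1,i=5
  ..#.# -> .   bit 5 = 0  t=0,i=7
  ..#.. -> #   bit 4 = 1  t=4,i=7
  ...## -> .   bit 3 = 0  t=1,i=4
  ...#. -> #   bit 2 = 1  t=0,i=6
  ....# -> #   bit 1 = 1  t=0,i=5
  ..... -> .   bit 0 = 0  t=0,i=3
  bits 11010011110110000110010111010110 = 3554174422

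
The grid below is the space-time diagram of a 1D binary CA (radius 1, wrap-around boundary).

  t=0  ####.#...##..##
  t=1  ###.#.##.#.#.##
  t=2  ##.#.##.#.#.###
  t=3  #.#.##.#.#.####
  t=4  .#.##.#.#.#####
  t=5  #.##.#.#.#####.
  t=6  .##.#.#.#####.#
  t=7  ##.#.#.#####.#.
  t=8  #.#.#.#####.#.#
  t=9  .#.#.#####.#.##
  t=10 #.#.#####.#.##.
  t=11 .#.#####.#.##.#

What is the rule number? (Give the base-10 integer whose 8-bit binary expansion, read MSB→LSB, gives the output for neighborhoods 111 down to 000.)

185

  nb ###: next=#  (t=0,i=0, bit7=1)
  nb ##.: next=.  (t=0,i=3, bit6=0)
  nb #.#: next=#  (t=0,i=4, bit5=1)
  nb #..: next=#  (t=0,i=6, bit4=1)
  nb .##: next=#  (t=0,i=9, bit3=1)
  nb .#.: next=.  (t=0,i=5, bit2=0)
  nb ..#: next=.  (t=0,i=8, bit1=0)
  nb ...: next=#  (t=0,i=7, bit0=1)
  bits 10111001 = 185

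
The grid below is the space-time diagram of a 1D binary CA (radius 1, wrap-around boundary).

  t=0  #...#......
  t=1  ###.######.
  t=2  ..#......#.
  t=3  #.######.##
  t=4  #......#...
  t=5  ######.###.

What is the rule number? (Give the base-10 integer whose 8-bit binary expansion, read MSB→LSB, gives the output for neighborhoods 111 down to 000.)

  ### -> .   bit 7 = 0  t=1,i=1
  ##. -> #   bit 6 = 1  t=1,i=2
  #.# -> .   bit 5 = 0  t=1,i=3
  #.. -> #   bit 4 = 1  t=0,i=1
  .## -> .   bit 3 = 0  t=1,i=0
  .#. -> #   bit 2 = 1  t=0,i=0
  ..# -> .   bit 1 = 0  t=0,i=3
  ... -> #   bit 0 = 1  t=0,i=2
  bits 01010101 = 85

85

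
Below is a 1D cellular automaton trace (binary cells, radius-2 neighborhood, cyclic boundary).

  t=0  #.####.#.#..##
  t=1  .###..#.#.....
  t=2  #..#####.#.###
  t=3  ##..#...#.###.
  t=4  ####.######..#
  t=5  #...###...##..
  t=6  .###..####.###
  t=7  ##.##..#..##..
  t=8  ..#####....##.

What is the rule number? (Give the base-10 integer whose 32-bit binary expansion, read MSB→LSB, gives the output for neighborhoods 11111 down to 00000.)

533110063

  #####|.  b31=0 t=2,i=5
  ####.|.  b30=0 t=0,i=4
  ###.#|.  b29=0 t=0,i=0
  ###..|#  b28=1 t=1,i=3
  ##.##|#  b27=1 t=0,i=1
  ##.#.|#  b26=1 t=0,i=6
  ##..#|#  b25=1 t=1,i=4
  ##...|#  b24=1 t=5,i=7
  #.###|#  b23=1 t=0,i=2
  #.##.|#  b22=1 t=3,i=0
  #.#.#|.  b21=0 t=0,i=7
  #.#..|.  b20=0 t=0,i=9
  #..##|.  b19=0 t=0,i=11
  #..#.|#  b18=1 t=1,i=5
  #...#|#  b17=1 t=3,i=6
  #....|.  b16=0 t=1,i=10
  .####|#  b15=1 t=0,i=3
  .###.|.  b14=0 t=0,i=13
  .##.#|.  b13=0 t=7,i=1
  .##..|#  b12=1 t=3,i=1
  .#.##|#  b11=1 t=2,i=10
  .#.#.|#  b10=1 t=0,i=8
  .#..#|.  b9=0 t=0,i=10
  .#...|#  b8=1 t=1,i=9
  ..###|.  b7=0 t=0,i=12
  ..##.|.  b6=0 t=5,i=10
  ..#.#|#  b5=1 t=1,i=6
  ..#..|.  b4=0 t=3,i=4
  ...##|#  b3=1 t=1,i=0
  ...#.|#  b2=1 t=3,i=7
  ....#|#  b1=1 t=1,i=13
  .....|#  b0=1 t=1,i=11
  bits 00011111110001101001110100101111 = 533110063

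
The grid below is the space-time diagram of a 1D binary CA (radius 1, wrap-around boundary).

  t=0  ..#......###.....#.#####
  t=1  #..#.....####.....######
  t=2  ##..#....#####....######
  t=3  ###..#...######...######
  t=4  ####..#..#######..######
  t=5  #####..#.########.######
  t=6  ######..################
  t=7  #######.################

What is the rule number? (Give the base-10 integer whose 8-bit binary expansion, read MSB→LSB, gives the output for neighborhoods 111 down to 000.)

248

  ###|#  b7=1 t=0,i=10
  ##.|#  b6=1 t=0,i=11
  #.#|#  b5=1 t=0,i=18
  #..|#  b4=1 t=0,i=0
  .##|#  b3=1 t=0,i=9
  .#.|.  b2=0 t=0,i=2
  ..#|.  b1=0 t=0,i=1
  ...|.  b0=0 t=0,i=4
  bits 11111000 = 248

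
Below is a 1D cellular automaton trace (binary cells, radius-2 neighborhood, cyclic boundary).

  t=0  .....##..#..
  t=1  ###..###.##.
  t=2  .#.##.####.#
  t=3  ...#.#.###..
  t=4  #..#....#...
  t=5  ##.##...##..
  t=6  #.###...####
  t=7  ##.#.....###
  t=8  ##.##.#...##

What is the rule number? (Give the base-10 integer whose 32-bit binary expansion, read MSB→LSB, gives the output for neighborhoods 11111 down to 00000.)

  #####|#  b31=1 t=6,i=10
  ####.|#  b30=1 t=2,i=8
  ###.#|#  b29=1 t=1,i=7
  ###..|.  b28=0 t=1,i=2
  ##.##|#  b27=1 t=1,i=8
  ##.#.|.  b26=0 t=2,i=10
  ##..#|#  b25=1 t=0,i=7
  ##...|.  b24=0 t=3,i=10
  #.###|.  b23=0 t=1,i=0
  #.##.|#  b22=1 t=1,i=9
  #.#.#|.  b21=0 t=2,i=1
  #.#..|#  b20=1 t=7,i=3
  #..##|#  b19=1 t=1,i=4
  #..#.|.  b18=0 t=0,i=8
  #...#|.  b17=0 t=4,i=10
  #....|.  b16=0 t=0,i=11
  .####|#  b15=1 t=2,i=7
  .###.|#  b14=1 t=1,i=1
  .##.#|.  b13=0 t=1,i=10
  .##..|#  b12=1 t=0,i=6
  .#.##|.  b11=0 t=2,i=2
  .#.#.|.  b10=0 t=2,i=0
  .#..#|#  b9=1 t=4,i=1
  .#...|#  b8=1 t=0,i=10
  ..###|.  b7=0 t=1,i=5
  ..##.|#  b6=1 t=0,i=5
  ..#.#|#  b5=1 t=3,i=3
  ..#..|#  b4=1 t=0,i=9
  ...##|.  b3=0 t=0,i=4
  ...#.|.  b2=0 t=3,i=2
  ....#|.  b1=0 t=0,i=3
  .....|#  b0=1 t=0,i=0
  bits 11101010010110001101001101110001 = 3931689841

3931689841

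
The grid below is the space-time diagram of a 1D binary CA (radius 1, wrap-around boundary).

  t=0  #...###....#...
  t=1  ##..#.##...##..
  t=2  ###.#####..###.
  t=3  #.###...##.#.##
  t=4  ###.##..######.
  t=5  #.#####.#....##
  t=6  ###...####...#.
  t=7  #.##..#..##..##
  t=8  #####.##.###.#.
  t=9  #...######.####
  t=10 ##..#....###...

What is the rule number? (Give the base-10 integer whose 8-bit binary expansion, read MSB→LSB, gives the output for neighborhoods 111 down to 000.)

  ### -> .   bit 7 = 0  t=0,i=5
  ##. -> #   bit 6 = 1  t=0,i=6
  #.# -> #   bit 5 = 1  t=1,i=5
  #.. -> #   bit 4 = 1  t=0,i=1
  .## -> #   bit 3 = 1  t=0,i=4
  .#. -> #   bit 2 = 1  t=0,i=0
  ..# -> .   bit 1 = 0  t=0,i=3
  ... -> .   bit 0 = 0  t=0,i=2
  bits 01111100 = 124

124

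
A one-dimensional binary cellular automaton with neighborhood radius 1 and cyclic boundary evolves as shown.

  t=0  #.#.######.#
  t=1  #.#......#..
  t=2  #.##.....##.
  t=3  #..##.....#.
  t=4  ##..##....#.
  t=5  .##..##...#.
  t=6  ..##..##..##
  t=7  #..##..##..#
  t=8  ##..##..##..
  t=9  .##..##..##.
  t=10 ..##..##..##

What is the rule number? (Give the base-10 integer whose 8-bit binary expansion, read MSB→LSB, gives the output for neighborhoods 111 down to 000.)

84

  ###|.  b7=0 t=0,i=5
  ##.|#  b6=1 t=0,i=0
  #.#|.  b5=0 t=0,i=1
  #..|#  b4=1 t=1,i=3
  .##|.  b3=0 t=0,i=4
  .#.|#  b2=1 t=0,i=2
  ..#|.  b1=0 t=1,i=8
  ...|.  b0=0 t=1,i=4
  bits 01010100 = 84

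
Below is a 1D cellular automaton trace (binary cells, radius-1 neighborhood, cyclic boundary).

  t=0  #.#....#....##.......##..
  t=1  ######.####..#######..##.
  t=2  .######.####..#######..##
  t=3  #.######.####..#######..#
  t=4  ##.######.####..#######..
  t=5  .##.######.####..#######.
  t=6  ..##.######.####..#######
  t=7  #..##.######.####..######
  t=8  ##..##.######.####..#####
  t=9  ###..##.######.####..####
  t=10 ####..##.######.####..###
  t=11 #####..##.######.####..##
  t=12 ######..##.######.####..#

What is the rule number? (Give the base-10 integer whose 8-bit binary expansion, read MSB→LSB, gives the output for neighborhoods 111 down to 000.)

245

  ### -> #   bit 7 = 1  t=1,i=1
  ##. -> #   bit 6 = 1  t=0,i=13
  #.# -> #   bit 5 = 1  t=0,i=1
  #.. -> #   bit 4 = 1  t=0,i=3
  .## -> .   bit 3 = 0  t=0,i=12
  .#. -> #   bit 2 = 1  t=0,i=0
  ..# -> .   bit 1 = 0  t=0,i=6
  ... -> #   bit 0 = 1  t=0,i=4
  bits 11110101 = 245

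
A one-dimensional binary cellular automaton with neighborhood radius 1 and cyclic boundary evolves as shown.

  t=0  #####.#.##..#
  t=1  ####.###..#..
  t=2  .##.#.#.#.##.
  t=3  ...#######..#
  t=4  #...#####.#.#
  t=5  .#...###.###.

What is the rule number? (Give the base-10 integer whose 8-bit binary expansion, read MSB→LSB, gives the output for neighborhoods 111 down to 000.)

180

  ### -> #   bit 7 = 1  t=0,i=0
  ##. -> .   bit 6 = 0  t=0,i=4
  #.# -> #   bit 5 = 1  t=0,i=5
  #.. -> #   bit 4 = 1  t=0,i=10
  .## -> .   bit 3 = 0  t=0,i=8
  .#. -> #   bit 2 = 1  t=0,i=6
  ..# -> .   bit 1 = 0  t=0,i=11
  ... -> .   bit 0 = 0  t=3,i=1
  bits 10110100 = 180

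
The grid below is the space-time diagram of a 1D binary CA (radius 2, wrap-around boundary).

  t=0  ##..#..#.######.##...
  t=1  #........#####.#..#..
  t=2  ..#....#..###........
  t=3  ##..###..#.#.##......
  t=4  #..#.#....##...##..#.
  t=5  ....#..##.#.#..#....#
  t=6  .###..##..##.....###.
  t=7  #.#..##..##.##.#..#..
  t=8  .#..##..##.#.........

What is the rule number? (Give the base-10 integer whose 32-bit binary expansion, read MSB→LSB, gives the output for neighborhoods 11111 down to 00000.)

  ##### -> #   bit 31 = 1  t=0,i=11
  ####. -> #   bit 30 = 1  t=0,i=13
  ###.# -> .   bit 29 = 0  t=0,i=14
  ###.. -> .   bit 28 = 0  t=2,i=12
  ##.## -> #   bit 27 = 1  t=0,i=15
  ##.#. -> .   bit 26 = 0  t=1,i=14
  ##..# -> .   bit 25 = 0  t=0,i=2
  ##... -> #   bit 24 = 1  t=0,i=18
  #.### -> #   bit 23 = 1  t=0,i=9
  #.##. -> .   bit 22 = 0  t=0,i=16
  #.#.# -> #   bit 21 = 1  t=3,i=11
  #.#.. -> .   bit 20 = 0  t=1,i=15
  #..## -> #   bit 19 = 1  t=2,i=9
  #..#. -> .   bit 18 = 0  t=0,i=3
  #...# -> .   bit 17 = 0  t=0,i=19
  #.... -> #   bit 16 = 1  t=1,i=2
  .#### -> #   bit 15 = 1  t=0,i=10
  .###. -> #   bit 14 = 1  t=2,i=11
  .##.# -> .   bit 13 = 0  t=5,i=8
  .##.. -> .   bit 12 = 0  t=0,i=1
  .#.## -> .   bit 11 = 0  t=0,i=8
  .#.#. -> #   bit 10 = 1  t=3,i=10
  .#..# -> .   bit 9 = 0  t=0,i=5
  .#... -> .   bit 8 = 0  t=1,i=1
  ..### -> .   bit 7 = 0  t=1,i=9
  ..##. -> #   bit 6 = 1  t=0,i=0
  ..#.# -> .   bit 5 = 0  t=0,i=7
  ..#.. -> .   bit 4 = 0  t=0,i=4
  ...## -> .   bit 3 = 0  t=0,i=20
  ...#. -> #   bit 2 = 1  t=2,i=1
  ....# -> #   bit 1 = 1  t=1,i=7
  ..... -> .   bit 0 = 0  t=1,i=3
  bits 11001001101010011100010001000110 = 3383346246

3383346246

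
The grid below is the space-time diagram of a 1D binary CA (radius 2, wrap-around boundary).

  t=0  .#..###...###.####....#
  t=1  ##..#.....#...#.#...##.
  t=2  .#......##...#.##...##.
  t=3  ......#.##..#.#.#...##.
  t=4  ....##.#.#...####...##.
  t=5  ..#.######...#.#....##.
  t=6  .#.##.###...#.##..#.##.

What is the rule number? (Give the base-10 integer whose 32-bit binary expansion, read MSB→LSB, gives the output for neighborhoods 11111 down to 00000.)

  [31] ##### => #  t=5,i=6
  [30] ####. => #  t=0,i=16
  [29] ###.# => .  t=0,i=12
  [28] ###.. => .  t=0,i=6
  [27] ##.## => .  t=0,i=13
  [26] ##.#. => #  t=4,i=6
  [25] ##..# => .  t=1,i=2
  [24] ##... => .  t=0,i=7
  [23] #.### => #  t=0,i=14
  [22] #.##. => .  t=1,i=0
  [21] #.#.# => #  t=3,i=14
  [20] #.#.. => #  t=0,i=1
  [19] #..## => .  t=0,i=3
  [18] #..#. => .  t=1,i=3
  [17] #...# => .  t=0,i=8
  [16] #.... => .  t=0,i=19
  [15] .#### => .  t=0,i=15
  [14] .###. => .  t=0,i=5
  [13] .##.# => #  t=1,i=21
  [12] .##.. => #  t=1,i=1
  [11] .#.## => #  t=2,i=14
  [10] .#.#. => #  t=0,i=0
  [9] .#..# => .  t=0,i=2
  [8] .#... => .  t=1,i=5
  [7] ..### => #  t=0,i=4
  [6] ..##. => #  t=1,i=20
  [5] ..#.# => .  t=0,i=22
  [4] ..#.. => .  t=1,i=4
  [3] ...## => .  t=0,i=9
  [2] ...#. => #  t=0,i=21
  [1] ....# => #  t=0,i=20
  [0] ..... => .  t=1,i=7
  bits 11000100101100000011110011000110 = 3299884230

3299884230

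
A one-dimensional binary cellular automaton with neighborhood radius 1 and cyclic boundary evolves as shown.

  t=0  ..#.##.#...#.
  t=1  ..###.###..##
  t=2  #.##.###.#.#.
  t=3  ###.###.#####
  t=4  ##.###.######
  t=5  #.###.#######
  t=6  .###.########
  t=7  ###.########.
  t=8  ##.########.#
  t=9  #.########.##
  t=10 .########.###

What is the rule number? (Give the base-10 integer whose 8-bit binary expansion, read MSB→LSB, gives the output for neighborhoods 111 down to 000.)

188

  ### -> #   bit 7 = 1  t=1,i=3
  ##. -> .   bit 6 = 0  t=0,i=5
  #.# -> #   bit 5 = 1  t=0,i=3
  #.. -> #   bit 4 = 1  t=0,i=8
  .## -> #   bit 3 = 1  t=0,i=4
  .#. -> #   bit 2 = 1  t=0,i=2
  ..# -> .   bit 1 = 0  t=0,i=1
  ... -> .   bit 0 = 0  t=0,i=0
  bits 10111100 = 188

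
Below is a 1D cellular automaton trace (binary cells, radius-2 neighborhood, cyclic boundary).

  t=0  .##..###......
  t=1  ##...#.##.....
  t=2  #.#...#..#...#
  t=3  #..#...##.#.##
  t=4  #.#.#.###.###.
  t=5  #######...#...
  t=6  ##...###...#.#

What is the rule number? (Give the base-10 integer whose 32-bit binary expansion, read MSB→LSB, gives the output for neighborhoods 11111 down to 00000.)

1369747400

  #####|.  b31=0 t=5,i=2
  ####.|#  b30=1 t=5,i=5
  ###.#|.  b29=0 t=4,i=8
  ###..|#  b28=1 t=0,i=7
  ##.##|.  b27=0 t=4,i=9
  ##.#.|.  b26=0 t=2,i=1
  ##..#|.  b25=0 t=0,i=3
  ##...|#  b24=1 t=0,i=8
  #.###|#  b23=1 t=3,i=12
  #.##.|.  b22=0 t=1,i=7
  #.#.#|#  b21=1 t=3,i=10
  #.#..|.  b20=0 t=2,i=2
  #..##|.  b19=0 t=0,i=4
  #..#.|#  b18=1 t=2,i=8
  #...#|.  b17=0 t=1,i=3
  #....|.  b16=0 t=0,i=9
  .####|#  b15=1 t=5,i=1
  .###.|.  b14=0 t=0,i=6
  .##.#|#  b13=1 t=2,i=0
  .##..|.  b12=0 t=0,i=2
  .#.##|#  b11=1 t=1,i=6
  .#.#.|#  b10=1 t=4,i=1
  .#..#|#  b9=1 t=2,i=7
  .#...|#  b8=1 t=2,i=3
  ..###|#  b7=1 t=0,i=5
  ..##.|#  b6=1 t=0,i=1
  ..#.#|.  b5=0 t=1,i=5
  ..#..|.  b4=0 t=2,i=6
  ...##|#  b3=1 t=0,i=0
  ...#.|.  b2=0 t=1,i=4
  ....#|.  b1=0 t=0,i=13
  .....|.  b0=0 t=0,i=10
  bits 01010001101001001010111111001000 = 1369747400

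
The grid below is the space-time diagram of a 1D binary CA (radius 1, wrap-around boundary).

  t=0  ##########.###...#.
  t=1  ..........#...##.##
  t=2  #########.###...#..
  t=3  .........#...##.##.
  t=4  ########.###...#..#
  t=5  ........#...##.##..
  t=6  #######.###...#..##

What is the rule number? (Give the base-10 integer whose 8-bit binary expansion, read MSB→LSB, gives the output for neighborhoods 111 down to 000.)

53

  nb ###: next=.  (t=0,i=1, bit7=0)
  nb ##.: next=.  (t=0,i=9, bit6=0)
  nb #.#: next=#  (t=0,i=10, bit5=1)
  nb #..: next=#  (t=0,i=14, bit4=1)
  nb .##: next=.  (t=0,i=0, bit3=0)
  nb .#.: next=#  (t=0,i=17, bit2=1)
  nb ..#: next=.  (t=0,i=16, bit1=0)
  nb ...: next=#  (t=0,i=15, bit0=1)
  bits 00110101 = 53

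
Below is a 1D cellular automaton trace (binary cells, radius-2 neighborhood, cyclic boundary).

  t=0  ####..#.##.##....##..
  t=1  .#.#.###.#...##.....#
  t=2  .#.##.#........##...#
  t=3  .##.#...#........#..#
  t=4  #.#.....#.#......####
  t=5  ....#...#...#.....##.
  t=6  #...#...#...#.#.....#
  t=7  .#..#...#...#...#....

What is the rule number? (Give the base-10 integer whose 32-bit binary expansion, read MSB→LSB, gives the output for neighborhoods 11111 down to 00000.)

2435705392

  ##### -> #   bit 31 = 1  t=4,i=19
  ####. -> .   bit 30 = 0  t=0,i=2
  ###.# -> .   bit 29 = 0  t=1,i=7
  ###.. -> #   bit 28 = 1  t=0,i=3
  ##.## -> .   bit 27 = 0  t=0,i=10
  ##.#. -> .   bit 26 = 0  t=1,i=8
  ##..# -> .   bit 25 = 0  t=0,i=4
  ##... -> #   bit 24 = 1  t=0,i=13
  #.### -> .   bit 23 = 0  t=1,i=5
  #.##. -> .   bit 22 = 0  t=0,i=8
  #.#.# -> #   bit 21 = 1  t=1,i=1
  #.#.. -> .   bit 20 = 0  t=1,i=9
  #..## -> #   bit 19 = 1  t=0,i=20
  #..#. -> #   bit 18 = 1  t=0,i=5
  #...# -> .   bit 17 = 0  t=1,i=11
  #.... -> #   bit 16 = 1  t=0,i=14
  .#### -> #   bit 15 = 1  t=0,i=1
  .###. -> #   bit 14 = 1  t=1,i=6
  .##.# -> #   bit 13 = 1  t=0,i=9
  .##.. -> .   bit 12 = 0  t=0,i=12
  .#.## -> #   bit 11 = 1  t=0,i=7
  .#.#. -> .   bit 10 = 0  t=1,i=0
  .#..# -> #   bit 9 = 1  t=3,i=18
  .#... -> .   bit 8 = 0  t=1,i=10
  ..### -> .   bit 7 = 0  t=0,i=0
  ..##. -> .   bit 6 = 0  t=0,i=17
  ..#.# -> #   bit 5 = 1  t=0,i=6
  ..#.. -> #   bit 4 = 1  t=3,i=8
  ...## -> .   bit 3 = 0  t=0,i=16
  ...#. -> .   bit 2 = 0  t=1,i=19
  ....# -> .   bit 1 = 0  t=0,i=15
  ..... -> .   bit 0 = 0  t=1,i=17
  bits 10010001001011011110101000110000 = 2435705392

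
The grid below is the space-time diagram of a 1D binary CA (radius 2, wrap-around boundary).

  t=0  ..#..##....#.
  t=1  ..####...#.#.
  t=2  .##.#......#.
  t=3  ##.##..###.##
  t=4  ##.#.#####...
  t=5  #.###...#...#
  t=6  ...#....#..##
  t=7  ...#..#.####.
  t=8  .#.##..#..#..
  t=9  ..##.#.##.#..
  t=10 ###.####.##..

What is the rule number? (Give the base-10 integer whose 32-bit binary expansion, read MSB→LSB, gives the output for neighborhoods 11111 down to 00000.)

  #####|.  b31=0 t=4,i=7
  ####.|#  b30=1 t=1,i=4
  ###.#|#  b29=1 t=3,i=1
  ###..|.  b28=0 t=1,i=5
  ##.##|.  b27=0 t=3,i=2
  ##.#.|#  b26=1 t=2,i=3
  ##..#|#  b25=1 t=3,i=5
  ##...|.  b24=0 t=0,i=7
  #.###|.  b23=0 t=3,i=11
  #.##.|#  b22=1 t=3,i=3
  #.#.#|#  b21=1 t=4,i=3
  #.#..|#  b20=1 t=1,i=11
  #..##|#  b19=1 t=0,i=4
  #..#.|.  b18=0 t=7,i=5
  #...#|.  b17=0 t=0,i=0
  #....|.  b16=0 t=0,i=8
  .####|.  b15=0 t=1,i=3
  .###.|#  b14=1 t=3,i=8
  .##.#|.  b13=0 t=2,i=2
  .##..|.  b12=0 t=0,i=6
  .#.##|#  b11=1 t=4,i=4
  .#.#.|.  b10=0 t=1,i=10
  .#..#|#  b9=1 t=0,i=3
  .#...|.  b8=0 t=0,i=12
  ..###|#  b7=1 t=1,i=2
  ..##.|#  b6=1 t=0,i=5
  ..#.#|.  b5=0 t=1,i=9
  ..#..|#  b4=1 t=0,i=2
  ...##|#  b3=1 t=1,i=1
  ...#.|.  b2=0 t=0,i=1
  ....#|#  b1=1 t=0,i=9
  .....|#  b0=1 t=2,i=7
  bits 01100110011110000100101011011011 = 1719159515

1719159515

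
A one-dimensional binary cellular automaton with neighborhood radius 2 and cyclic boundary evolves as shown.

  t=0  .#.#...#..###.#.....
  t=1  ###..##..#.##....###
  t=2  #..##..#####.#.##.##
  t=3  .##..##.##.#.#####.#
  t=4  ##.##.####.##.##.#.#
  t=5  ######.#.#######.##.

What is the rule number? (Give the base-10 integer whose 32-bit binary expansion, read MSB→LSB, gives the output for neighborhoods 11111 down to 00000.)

  [31] ##### => #  t=1,i=0
  [30] ####. => .  t=1,i=1
  [29] ###.# => #  t=0,i=12
  [28] ###.. => .  t=1,i=2
  [27] ##.## => #  t=2,i=17
  [26] ##.#. => .  t=0,i=13
  [25] ##..# => #  t=1,i=3
  [24] ##... => #  t=1,i=13
  [23] #.### => .  t=2,i=18
  [22] #.##. => #  t=1,i=11
  [21] #.#.# => #  t=2,i=13
  [20] #.#.. => .  t=0,i=3
  [19] #..## => #  t=0,i=9
  [18] #..#. => #  t=1,i=8
  [17] #...# => #  t=0,i=5
  [16] #.... => .  t=0,i=16
  [15] .#### => #  t=1,i=18
  [14] .###. => #  t=0,i=11
  [13] .##.# => #  t=2,i=16
  [12] .##.. => .  t=1,i=6
  [11] .#.## => #  t=1,i=10
  [10] .#.#. => #  t=0,i=2
  [9] .#..# => .  t=0,i=8
  [8] .#... => .  t=0,i=4
  [7] ..### => .  t=0,i=10
  [6] ..##. => .  t=1,i=5
  [5] ..#.# => #  t=0,i=1
  [4] ..#.. => .  t=0,i=7
  [3] ...## => #  t=1,i=16
  [2] ...#. => #  t=0,i=0
  [1] ....# => #  t=0,i=19
  [0] ..... => #  t=0,i=17
  bits 10101011011011101110110000101111 = 2876173359

2876173359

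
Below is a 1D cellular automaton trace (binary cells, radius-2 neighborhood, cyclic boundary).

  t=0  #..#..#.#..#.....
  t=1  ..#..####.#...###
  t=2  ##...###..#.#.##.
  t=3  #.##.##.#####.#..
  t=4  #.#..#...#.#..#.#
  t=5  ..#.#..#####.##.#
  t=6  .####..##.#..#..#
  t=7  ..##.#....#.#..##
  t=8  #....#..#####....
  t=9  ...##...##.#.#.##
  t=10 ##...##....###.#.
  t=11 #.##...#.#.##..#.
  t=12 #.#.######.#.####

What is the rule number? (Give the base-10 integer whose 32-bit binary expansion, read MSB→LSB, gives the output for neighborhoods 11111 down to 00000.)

  [31] ##### => .  t=3,i=10
  [30] ####. => #  t=1,i=7
  [29] ###.# => .  t=1,i=8
  [28] ###.. => .  t=1,i=16
  [27] ##.## => .  t=2,i=16
  [26] ##.#. => .  t=1,i=9
  [25] ##..# => #  t=1,i=0
  [24] ##... => #  t=2,i=2
  [23] #.### => .  t=3,i=8
  [22] #.##. => #  t=2,i=0
  [21] #.#.# => #  t=2,i=12
  [20] #.#.. => #  t=0,i=8
  [19] #..## => .  t=1,i=4
  [18] #..#. => #  t=0,i=2
  [17] #...# => #  t=1,i=12
  [16] #.... => .  t=0,i=13
  [15] .#### => #  t=1,i=6
  [14] .###. => #  t=1,i=15
  [13] .##.# => .  t=2,i=15
  [12] .##.. => .  t=2,i=1
  [11] .#.## => .  t=2,i=13
  [10] .#.#. => #  t=0,i=7
  [9] .#..# => .  t=0,i=1
  [8] .#... => .  t=0,i=12
  [7] ..### => #  t=1,i=5
  [6] ..##. => .  t=6,i=7
  [5] ..#.# => #  t=0,i=6
  [4] ..#.. => .  t=0,i=0
  [3] ...## => .  t=1,i=13
  [2] ...#. => #  t=0,i=16
  [1] ....# => #  t=0,i=15
  [0] ..... => #  t=0,i=14
  bits 01000011011101101100010010100111 = 1131857063

1131857063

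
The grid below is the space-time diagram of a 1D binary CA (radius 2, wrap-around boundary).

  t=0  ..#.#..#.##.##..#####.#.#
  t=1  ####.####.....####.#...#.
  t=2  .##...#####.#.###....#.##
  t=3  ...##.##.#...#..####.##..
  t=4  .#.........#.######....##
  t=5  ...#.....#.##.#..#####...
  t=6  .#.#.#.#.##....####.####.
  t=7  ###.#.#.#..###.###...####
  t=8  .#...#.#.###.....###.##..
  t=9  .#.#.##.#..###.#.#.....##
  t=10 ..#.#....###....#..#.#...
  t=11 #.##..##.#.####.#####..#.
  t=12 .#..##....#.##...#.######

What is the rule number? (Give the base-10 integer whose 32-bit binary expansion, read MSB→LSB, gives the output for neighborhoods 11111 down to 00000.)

1393528498

  [31] ##### => .  t=0,i=18
  [30] ####. => #  t=0,i=19
  [29] ###.# => .  t=0,i=20
  [28] ###.. => #  t=1,i=8
  [27] ##.## => .  t=0,i=11
  [26] ##.#. => .  t=0,i=21
  [25] ##..# => #  t=0,i=14
  [24] ##... => #  t=1,i=9
  [23] #.### => .  t=1,i=0
  [22] #.##. => .  t=0,i=9
  [21] #.#.# => .  t=0,i=22
  [20] #.#.. => .  t=0,i=4
  [19] #..## => #  t=0,i=15
  [18] #..#. => #  t=0,i=1
  [17] #...# => #  t=1,i=21
  [16] #.... => #  t=1,i=10
  [15] .#### => #  t=0,i=17
  [14] .###. => .  t=2,i=15
  [13] .##.# => .  t=0,i=10
  [12] .##.. => .  t=0,i=13
  [11] .#.## => #  t=0,i=8
  [10] .#.#. => #  t=0,i=3
  [9] .#..# => #  t=0,i=0
  [8] .#... => .  t=1,i=20
  [7] ..### => #  t=0,i=16
  [6] ..##. => .  t=3,i=3
  [5] ..#.# => #  t=0,i=2
  [4] ..#.. => #  t=3,i=13
  [3] ...## => .  t=1,i=13
  [2] ...#. => .  t=1,i=22
  [1] ....# => #  t=1,i=12
  [0] ..... => .  t=1,i=11
  bits 01010011000011111000111010110010 = 1393528498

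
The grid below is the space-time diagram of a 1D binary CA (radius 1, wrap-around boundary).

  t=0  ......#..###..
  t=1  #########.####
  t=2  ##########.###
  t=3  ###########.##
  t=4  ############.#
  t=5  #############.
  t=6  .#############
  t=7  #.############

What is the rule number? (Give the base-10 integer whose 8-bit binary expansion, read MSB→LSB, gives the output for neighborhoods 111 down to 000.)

  [7] ### => #  t=0,i=10
  [6] ##. => #  t=0,i=11
  [5] #.# => #  t=1,i=9
  [4] #.. => #  t=0,i=7
  [3] .## => .  t=0,i=9
  [2] .#. => #  t=0,i=6
  [1] ..# => #  t=0,i=5
  [0] ... => #  t=0,i=0
  bits 11110111 = 247

247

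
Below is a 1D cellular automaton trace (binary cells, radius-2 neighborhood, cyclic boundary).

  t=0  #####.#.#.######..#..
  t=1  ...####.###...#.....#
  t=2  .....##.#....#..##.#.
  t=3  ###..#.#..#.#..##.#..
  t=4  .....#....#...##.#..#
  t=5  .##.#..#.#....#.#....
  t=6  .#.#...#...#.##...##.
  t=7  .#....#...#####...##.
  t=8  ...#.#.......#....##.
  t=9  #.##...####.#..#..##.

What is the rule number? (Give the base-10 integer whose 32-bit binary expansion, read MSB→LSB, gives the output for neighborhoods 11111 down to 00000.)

1692997733

  nb #####: next=.  (t=0,i=2, bit31=0)
  nb ####.: next=#  (t=0,i=3, bit30=1)
  nb ###.#: next=#  (t=0,i=4, bit29=1)
  nb ###..: next=.  (t=0,i=15, bit28=0)
  nb ##.##: next=.  (t=1,i=7, bit27=0)
  nb ##.#.: next=#  (t=0,i=5, bit26=1)
  nb ##..#: next=.  (t=0,i=16, bit25=0)
  nb ##...: next=.  (t=1,i=11, bit24=0)
  nb #.###: next=#  (t=0,i=10, bit23=1)
  nb #.##.: next=#  (t=6,i=13, bit22=1)
  nb #.#.#: next=#  (t=0,i=6, bit21=1)
  nb #.#..: next=.  (t=2,i=8, bit20=0)
  nb #..##: next=#  (t=0,i=20, bit19=1)
  nb #..#.: next=.  (t=0,i=17, bit18=0)
  nb #...#: next=.  (t=1,i=1, bit17=0)
  nb #....: next=#  (t=1,i=16, bit16=1)
  nb .####: next=.  (t=0,i=1, bit15=0)
  nb .###.: next=.  (t=1,i=9, bit14=0)
  nb .##.#: next=.  (t=2,i=6, bit13=0)
  nb .##..: next=#  (t=6,i=14, bit12=1)
  nb .#.##: next=#  (t=0,i=9, bit11=1)
  nb .#.#.: next=.  (t=0,i=7, bit10=0)
  nb .#..#: next=.  (t=0,i=19, bit9=0)
  nb .#...: next=.  (t=1,i=0, bit8=0)
  nb ..###: next=.  (t=0,i=0, bit7=0)
  nb ..##.: next=#  (t=2,i=5, bit6=1)
  nb ..#.#: next=#  (t=3,i=5, bit5=1)
  nb ..#..: next=.  (t=0,i=18, bit4=0)
  nb ...##: next=.  (t=1,i=2, bit3=0)
  nb ...#.: next=#  (t=1,i=13, bit2=1)
  nb ....#: next=.  (t=1,i=18, bit1=0)
  nb .....: next=#  (t=1,i=17, bit0=1)
  bits 01100100111010010001100001100101 = 1692997733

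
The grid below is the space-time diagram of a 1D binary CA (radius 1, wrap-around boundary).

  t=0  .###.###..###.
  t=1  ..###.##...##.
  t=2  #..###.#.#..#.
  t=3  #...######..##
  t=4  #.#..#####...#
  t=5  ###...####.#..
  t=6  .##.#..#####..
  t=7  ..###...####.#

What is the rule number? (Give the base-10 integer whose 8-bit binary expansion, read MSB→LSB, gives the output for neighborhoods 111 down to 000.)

229

  ### -> #   bit 7 = 1  t=0,i=2
  ##. -> #   bit 6 = 1  t=0,i=3
  #.# -> #   bit 5 = 1  t=0,i=4
  #.. -> .   bit 4 = 0  t=0,i=8
  .## -> .   bit 3 = 0  t=0,i=1
  .#. -> #   bit 2 = 1  t=2,i=0
  ..# -> .   bit 1 = 0  t=0,i=0
  ... -> #   bit 0 = 1  t=1,i=0
  bits 11100101 = 229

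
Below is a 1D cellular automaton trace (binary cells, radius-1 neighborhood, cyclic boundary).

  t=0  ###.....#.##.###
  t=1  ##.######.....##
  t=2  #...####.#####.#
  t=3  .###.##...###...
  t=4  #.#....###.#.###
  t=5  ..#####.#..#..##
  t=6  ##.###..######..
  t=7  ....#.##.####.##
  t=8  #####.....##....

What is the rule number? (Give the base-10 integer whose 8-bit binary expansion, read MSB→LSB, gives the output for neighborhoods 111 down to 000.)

151

  ###|#  b7=1 t=0,i=0
  ##.|.  b6=0 t=0,i=2
  #.#|.  b5=0 t=0,i=9
  #..|#  b4=1 t=0,i=3
  .##|.  b3=0 t=0,i=10
  .#.|#  b2=1 t=0,i=8
  ..#|#  b1=1 t=0,i=7
  ...|#  b0=1 t=0,i=4
  bits 10010111 = 151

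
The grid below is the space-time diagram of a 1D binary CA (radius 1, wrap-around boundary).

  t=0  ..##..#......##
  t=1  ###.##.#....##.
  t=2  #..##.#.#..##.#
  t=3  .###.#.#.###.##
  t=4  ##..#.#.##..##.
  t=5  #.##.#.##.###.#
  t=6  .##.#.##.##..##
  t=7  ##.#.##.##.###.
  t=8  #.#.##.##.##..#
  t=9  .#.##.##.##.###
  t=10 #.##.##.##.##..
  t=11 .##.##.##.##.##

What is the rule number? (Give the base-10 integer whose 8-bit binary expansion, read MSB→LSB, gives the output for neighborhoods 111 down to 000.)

  ###|.  b7=0 t=1,i=1
  ##.|.  b6=0 t=0,i=3
  #.#|#  b5=1 t=1,i=3
  #..|#  b4=1 t=0,i=0
  .##|#  b3=1 t=0,i=2
  .#.|.  b2=0 t=0,i=6
  ..#|#  b1=1 t=0,i=1
  ...|.  b0=0 t=0,i=8
  bits 00111010 = 58

58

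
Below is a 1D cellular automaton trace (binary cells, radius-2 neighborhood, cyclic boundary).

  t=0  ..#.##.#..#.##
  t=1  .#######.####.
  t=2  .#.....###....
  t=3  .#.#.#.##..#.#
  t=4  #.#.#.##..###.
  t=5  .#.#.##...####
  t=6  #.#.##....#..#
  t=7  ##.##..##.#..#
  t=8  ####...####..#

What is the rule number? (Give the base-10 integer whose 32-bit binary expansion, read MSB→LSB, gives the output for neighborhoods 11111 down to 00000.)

752184562

  [31] ##### => .  t=1,i=3
  [30] ####. => .  t=1,i=6
  [29] ###.# => #  t=1,i=7
  [28] ###.. => .  t=1,i=12
  [27] ##.## => #  t=1,i=8
  [26] ##.#. => #  t=0,i=6
  [25] ##..# => .  t=0,i=0
  [24] ##... => .  t=2,i=10
  [23] #.### => #  t=1,i=9
  [22] #.##. => #  t=0,i=4
  [21] #.#.# => .  t=3,i=1
  [20] #.#.. => #  t=0,i=7
  [19] #..## => .  t=1,i=0
  [18] #..#. => #  t=0,i=1
  [17] #...# => .  t=5,i=8
  [16] #.... => #  t=2,i=3
  [15] .#### => .  t=1,i=2
  [14] .###. => #  t=2,i=8
  [13] .##.# => #  t=0,i=5
  [12] .##.. => .  t=0,i=13
  [11] .#.## => #  t=0,i=3
  [10] .#.#. => #  t=3,i=0
  [9] .#..# => .  t=0,i=8
  [8] .#... => .  t=2,i=2
  [7] ..### => #  t=1,i=1
  [6] ..##. => #  t=6,i=13
  [5] ..#.# => #  t=0,i=2
  [4] ..#.. => #  t=2,i=1
  [3] ...## => .  t=2,i=6
  [2] ...#. => .  t=2,i=0
  [1] ....# => #  t=2,i=5
  [0] ..... => .  t=2,i=4
  bits 00101100110101010110110011110010 = 752184562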